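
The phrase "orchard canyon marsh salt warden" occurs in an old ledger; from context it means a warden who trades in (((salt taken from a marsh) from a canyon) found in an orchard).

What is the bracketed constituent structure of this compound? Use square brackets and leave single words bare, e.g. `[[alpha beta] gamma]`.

At the top level: head "warden"; modifier "orchard canyon marsh salt".
Within "orchard canyon marsh salt", the head is "salt" (specifically "canyon marsh salt") and the modifier is "orchard".
Within "canyon marsh salt", the head is "salt" (specifically "marsh salt") and the modifier is "canyon".
Within "marsh salt", the head is "salt" and the modifier is "marsh".
Assembled: [[orchard [canyon [marsh salt]]] warden].

[[orchard [canyon [marsh salt]]] warden]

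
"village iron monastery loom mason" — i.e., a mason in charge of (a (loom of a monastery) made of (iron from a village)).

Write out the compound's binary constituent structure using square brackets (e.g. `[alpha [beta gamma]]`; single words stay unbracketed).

[[[village iron] [monastery loom]] mason]

Overall it is a kind of mason; the modifier is "village iron monastery loom".
Inside "village iron monastery loom": head "loom" (specifically "monastery loom"), modifier "village iron".
Inside "village iron": head "iron", modifier "village".
Inside "monastery loom": head "loom", modifier "monastery".
Putting it together: [[[village iron] [monastery loom]] mason].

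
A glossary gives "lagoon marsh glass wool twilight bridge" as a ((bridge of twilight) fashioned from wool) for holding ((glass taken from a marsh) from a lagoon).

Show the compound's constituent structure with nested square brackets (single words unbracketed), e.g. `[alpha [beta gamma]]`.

[[lagoon [marsh glass]] [wool [twilight bridge]]]

Overall it is a kind of bridge (specifically "wool twilight bridge"); the modifier is "lagoon marsh glass".
"lagoon marsh glass" → head "glass" (specifically "marsh glass"), modifier "lagoon".
"marsh glass" → head "glass", modifier "marsh".
"wool twilight bridge" → head "bridge" (specifically "twilight bridge"), modifier "wool".
"twilight bridge" → head "bridge", modifier "twilight".
Assembled: [[lagoon [marsh glass]] [wool [twilight bridge]]].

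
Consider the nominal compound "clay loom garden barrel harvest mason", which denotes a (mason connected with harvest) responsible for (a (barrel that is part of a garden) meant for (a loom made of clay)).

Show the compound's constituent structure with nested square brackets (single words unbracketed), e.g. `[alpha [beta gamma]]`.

[[[clay loom] [garden barrel]] [harvest mason]]

At the top level: head "mason" (specifically "harvest mason"); modifier "clay loom garden barrel".
"clay loom garden barrel" → head "barrel" (specifically "garden barrel"), modifier "clay loom".
"clay loom" → head "loom", modifier "clay".
"garden barrel" → head "barrel", modifier "garden".
"harvest mason" → head "mason", modifier "harvest".
Putting it together: [[[clay loom] [garden barrel]] [harvest mason]].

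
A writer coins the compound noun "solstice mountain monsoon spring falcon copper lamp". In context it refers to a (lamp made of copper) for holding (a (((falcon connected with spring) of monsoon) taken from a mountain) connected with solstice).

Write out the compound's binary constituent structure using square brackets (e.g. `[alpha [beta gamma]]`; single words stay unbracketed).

[[solstice [mountain [monsoon [spring falcon]]]] [copper lamp]]

Whole compound: head "lamp" (specifically "copper lamp"), modifier "solstice mountain monsoon spring falcon".
Within "solstice mountain monsoon spring falcon", the head is "falcon" (specifically "mountain monsoon spring falcon") and the modifier is "solstice".
Within "mountain monsoon spring falcon", the head is "falcon" (specifically "monsoon spring falcon") and the modifier is "mountain".
Within "monsoon spring falcon", the head is "falcon" (specifically "spring falcon") and the modifier is "monsoon".
Within "spring falcon", the head is "falcon" and the modifier is "spring".
Within "copper lamp", the head is "lamp" and the modifier is "copper".
Putting it together: [[solstice [mountain [monsoon [spring falcon]]]] [copper lamp]].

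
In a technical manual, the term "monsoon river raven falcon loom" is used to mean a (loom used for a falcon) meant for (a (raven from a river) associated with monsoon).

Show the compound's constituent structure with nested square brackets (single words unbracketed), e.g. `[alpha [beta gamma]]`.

[[monsoon [river raven]] [falcon loom]]

Whole compound: head "loom" (specifically "falcon loom"), modifier "monsoon river raven".
Inside "monsoon river raven": head "raven" (specifically "river raven"), modifier "monsoon".
Inside "river raven": head "raven", modifier "river".
Inside "falcon loom": head "loom", modifier "falcon".
Assembled: [[monsoon [river raven]] [falcon loom]].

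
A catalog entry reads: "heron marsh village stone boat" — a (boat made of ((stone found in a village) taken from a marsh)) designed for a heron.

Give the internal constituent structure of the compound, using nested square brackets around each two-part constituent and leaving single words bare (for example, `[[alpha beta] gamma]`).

[heron [[marsh [village stone]] boat]]

At the top level: head "boat" (specifically "marsh village stone boat"); modifier "heron".
"marsh village stone boat" → head "boat", modifier "marsh village stone".
"marsh village stone" → head "stone" (specifically "village stone"), modifier "marsh".
"village stone" → head "stone", modifier "village".
Assembled: [heron [[marsh [village stone]] boat]].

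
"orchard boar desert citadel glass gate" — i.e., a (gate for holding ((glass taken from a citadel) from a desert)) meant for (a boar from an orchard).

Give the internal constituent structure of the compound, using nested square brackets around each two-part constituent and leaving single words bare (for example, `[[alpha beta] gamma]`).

[[orchard boar] [[desert [citadel glass]] gate]]

At the top level: head "gate" (specifically "desert citadel glass gate"); modifier "orchard boar".
Within "orchard boar", the head is "boar" and the modifier is "orchard".
Within "desert citadel glass gate", the head is "gate" and the modifier is "desert citadel glass".
Within "desert citadel glass", the head is "glass" (specifically "citadel glass") and the modifier is "desert".
Within "citadel glass", the head is "glass" and the modifier is "citadel".
Assembled: [[orchard boar] [[desert [citadel glass]] gate]].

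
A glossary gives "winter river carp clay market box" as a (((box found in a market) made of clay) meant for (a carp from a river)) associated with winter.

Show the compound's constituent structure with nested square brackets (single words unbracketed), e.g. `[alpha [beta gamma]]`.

At the top level: head "box" (specifically "river carp clay market box"); modifier "winter".
Within "river carp clay market box", the head is "box" (specifically "clay market box") and the modifier is "river carp".
Within "river carp", the head is "carp" and the modifier is "river".
Within "clay market box", the head is "box" (specifically "market box") and the modifier is "clay".
Within "market box", the head is "box" and the modifier is "market".
Assembled: [winter [[river carp] [clay [market box]]]].

[winter [[river carp] [clay [market box]]]]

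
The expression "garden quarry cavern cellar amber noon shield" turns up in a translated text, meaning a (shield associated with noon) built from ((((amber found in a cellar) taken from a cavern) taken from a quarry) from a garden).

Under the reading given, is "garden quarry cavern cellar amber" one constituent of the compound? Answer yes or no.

The paraphrase groups the words so that "garden quarry cavern cellar amber" is one unit: it corresponds to a single parenthesized sub-phrase.
The full structure is [[garden [quarry [cavern [cellar amber]]]] [noon shield]], in which [garden quarry cavern cellar amber] is a constituent.

yes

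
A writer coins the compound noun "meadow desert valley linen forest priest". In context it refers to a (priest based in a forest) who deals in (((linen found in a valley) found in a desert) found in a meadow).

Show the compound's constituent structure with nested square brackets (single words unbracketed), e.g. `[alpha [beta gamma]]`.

[[meadow [desert [valley linen]]] [forest priest]]

The outermost head in the paraphrase is "priest" (specifically "forest priest"), modified by "meadow desert valley linen".
Within "meadow desert valley linen", the head is "linen" (specifically "desert valley linen") and the modifier is "meadow".
Within "desert valley linen", the head is "linen" (specifically "valley linen") and the modifier is "desert".
Within "valley linen", the head is "linen" and the modifier is "valley".
Within "forest priest", the head is "priest" and the modifier is "forest".
So the structure is [[meadow [desert [valley linen]]] [forest priest]].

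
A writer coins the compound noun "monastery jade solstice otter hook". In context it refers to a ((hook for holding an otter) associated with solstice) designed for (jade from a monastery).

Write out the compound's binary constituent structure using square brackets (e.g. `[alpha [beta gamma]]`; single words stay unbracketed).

Whole compound: head "hook" (specifically "solstice otter hook"), modifier "monastery jade".
"monastery jade" → head "jade", modifier "monastery".
"solstice otter hook" → head "hook" (specifically "otter hook"), modifier "solstice".
"otter hook" → head "hook", modifier "otter".
Assembled: [[monastery jade] [solstice [otter hook]]].

[[monastery jade] [solstice [otter hook]]]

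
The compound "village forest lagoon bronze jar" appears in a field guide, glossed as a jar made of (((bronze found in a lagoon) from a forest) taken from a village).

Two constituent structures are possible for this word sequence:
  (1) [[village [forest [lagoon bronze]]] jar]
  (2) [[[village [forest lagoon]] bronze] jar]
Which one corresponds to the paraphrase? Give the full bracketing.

The paraphrase's head is the "jar" part ("jar"); its modifier is "village forest lagoon bronze".
That top-level split, carried through the inner groups, gives [[village [forest [lagoon bronze]]] jar].

[[village [forest [lagoon bronze]]] jar]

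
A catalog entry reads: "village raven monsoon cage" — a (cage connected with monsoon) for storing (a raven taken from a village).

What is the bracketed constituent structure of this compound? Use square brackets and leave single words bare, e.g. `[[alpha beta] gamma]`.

[[village raven] [monsoon cage]]

Overall it is a kind of cage (specifically "monsoon cage"); the modifier is "village raven".
"village raven" → head "raven", modifier "village".
"monsoon cage" → head "cage", modifier "monsoon".
Putting it together: [[village raven] [monsoon cage]].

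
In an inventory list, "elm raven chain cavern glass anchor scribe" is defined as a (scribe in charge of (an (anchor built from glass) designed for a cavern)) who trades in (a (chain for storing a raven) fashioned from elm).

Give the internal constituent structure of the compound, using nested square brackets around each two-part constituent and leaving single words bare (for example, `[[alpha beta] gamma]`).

The outermost head in the paraphrase is "scribe" (specifically "cavern glass anchor scribe"), modified by "elm raven chain".
Within "elm raven chain", the head is "chain" (specifically "raven chain") and the modifier is "elm".
Within "raven chain", the head is "chain" and the modifier is "raven".
Within "cavern glass anchor scribe", the head is "scribe" and the modifier is "cavern glass anchor".
Within "cavern glass anchor", the head is "anchor" (specifically "glass anchor") and the modifier is "cavern".
Within "glass anchor", the head is "anchor" and the modifier is "glass".
Putting it together: [[elm [raven chain]] [[cavern [glass anchor]] scribe]].

[[elm [raven chain]] [[cavern [glass anchor]] scribe]]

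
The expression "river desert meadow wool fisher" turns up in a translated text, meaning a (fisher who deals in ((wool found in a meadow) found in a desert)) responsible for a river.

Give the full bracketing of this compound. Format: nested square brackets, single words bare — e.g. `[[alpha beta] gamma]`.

Whole compound: head "fisher" (specifically "desert meadow wool fisher"), modifier "river".
Within "desert meadow wool fisher", the head is "fisher" and the modifier is "desert meadow wool".
Within "desert meadow wool", the head is "wool" (specifically "meadow wool") and the modifier is "desert".
Within "meadow wool", the head is "wool" and the modifier is "meadow".
Assembled: [river [[desert [meadow wool]] fisher]].

[river [[desert [meadow wool]] fisher]]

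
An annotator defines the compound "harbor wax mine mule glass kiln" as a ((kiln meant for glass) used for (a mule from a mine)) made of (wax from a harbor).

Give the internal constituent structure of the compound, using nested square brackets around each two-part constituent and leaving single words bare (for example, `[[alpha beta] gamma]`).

Overall it is a kind of kiln (specifically "mine mule glass kiln"); the modifier is "harbor wax".
Inside "harbor wax": head "wax", modifier "harbor".
Inside "mine mule glass kiln": head "kiln" (specifically "glass kiln"), modifier "mine mule".
Inside "mine mule": head "mule", modifier "mine".
Inside "glass kiln": head "kiln", modifier "glass".
Assembled: [[harbor wax] [[mine mule] [glass kiln]]].

[[harbor wax] [[mine mule] [glass kiln]]]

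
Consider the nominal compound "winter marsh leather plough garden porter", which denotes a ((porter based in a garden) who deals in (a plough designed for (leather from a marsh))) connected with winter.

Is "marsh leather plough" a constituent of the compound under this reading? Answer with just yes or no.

The paraphrase groups the words so that "marsh leather plough" is one unit: it corresponds to a single parenthesized sub-phrase.
The full structure is [winter [[[marsh leather] plough] [garden porter]]], in which [marsh leather plough] is a constituent.

yes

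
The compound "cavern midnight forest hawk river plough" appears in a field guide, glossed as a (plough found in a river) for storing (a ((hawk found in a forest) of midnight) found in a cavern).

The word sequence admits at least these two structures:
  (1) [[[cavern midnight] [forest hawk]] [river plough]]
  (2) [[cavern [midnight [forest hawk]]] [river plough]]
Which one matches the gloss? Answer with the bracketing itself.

[[cavern [midnight [forest hawk]]] [river plough]]

The paraphrase's head is the "plough" part ("river plough"); its modifier is "cavern midnight forest hawk".
That top-level split, carried through the inner groups, gives [[cavern [midnight [forest hawk]]] [river plough]].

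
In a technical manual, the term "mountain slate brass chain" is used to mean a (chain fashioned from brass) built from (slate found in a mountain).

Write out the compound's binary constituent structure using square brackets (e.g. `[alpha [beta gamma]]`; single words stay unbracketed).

[[mountain slate] [brass chain]]

The outermost head in the paraphrase is "chain" (specifically "brass chain"), modified by "mountain slate".
Within "mountain slate", the head is "slate" and the modifier is "mountain".
Within "brass chain", the head is "chain" and the modifier is "brass".
Putting it together: [[mountain slate] [brass chain]].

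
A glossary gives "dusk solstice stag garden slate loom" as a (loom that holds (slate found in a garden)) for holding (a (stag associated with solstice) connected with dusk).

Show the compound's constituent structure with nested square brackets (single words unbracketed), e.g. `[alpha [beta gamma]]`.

[[dusk [solstice stag]] [[garden slate] loom]]

Overall it is a kind of loom (specifically "garden slate loom"); the modifier is "dusk solstice stag".
Within "dusk solstice stag", the head is "stag" (specifically "solstice stag") and the modifier is "dusk".
Within "solstice stag", the head is "stag" and the modifier is "solstice".
Within "garden slate loom", the head is "loom" and the modifier is "garden slate".
Within "garden slate", the head is "slate" and the modifier is "garden".
Putting it together: [[dusk [solstice stag]] [[garden slate] loom]].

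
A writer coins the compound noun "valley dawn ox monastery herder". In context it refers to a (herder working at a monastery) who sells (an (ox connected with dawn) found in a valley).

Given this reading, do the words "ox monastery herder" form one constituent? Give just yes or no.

no

The top-level split is [valley dawn ox] [monastery herder]; the full structure is [[valley [dawn ox]] [monastery herder]].
"ox monastery herder" straddles a constituent boundary, so it is not a single unit.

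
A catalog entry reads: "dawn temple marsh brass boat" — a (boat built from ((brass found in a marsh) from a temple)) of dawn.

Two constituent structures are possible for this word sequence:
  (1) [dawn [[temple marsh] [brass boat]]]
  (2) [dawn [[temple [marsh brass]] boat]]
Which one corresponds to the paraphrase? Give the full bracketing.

[dawn [[temple [marsh brass]] boat]]

The paraphrase's head is the "boat" part ("temple marsh brass boat"); its modifier is "dawn".
That top-level split, carried through the inner groups, gives [dawn [[temple [marsh brass]] boat]].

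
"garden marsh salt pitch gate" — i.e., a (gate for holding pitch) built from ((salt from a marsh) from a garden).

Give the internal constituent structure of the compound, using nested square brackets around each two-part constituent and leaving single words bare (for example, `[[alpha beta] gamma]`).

[[garden [marsh salt]] [pitch gate]]

At the top level: head "gate" (specifically "pitch gate"); modifier "garden marsh salt".
Inside "garden marsh salt": head "salt" (specifically "marsh salt"), modifier "garden".
Inside "marsh salt": head "salt", modifier "marsh".
Inside "pitch gate": head "gate", modifier "pitch".
So the structure is [[garden [marsh salt]] [pitch gate]].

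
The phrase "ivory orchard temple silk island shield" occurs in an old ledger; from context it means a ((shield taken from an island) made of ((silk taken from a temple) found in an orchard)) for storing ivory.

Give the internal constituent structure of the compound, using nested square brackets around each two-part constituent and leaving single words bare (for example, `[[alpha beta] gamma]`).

[ivory [[orchard [temple silk]] [island shield]]]

Whole compound: head "shield" (specifically "orchard temple silk island shield"), modifier "ivory".
Inside "orchard temple silk island shield": head "shield" (specifically "island shield"), modifier "orchard temple silk".
Inside "orchard temple silk": head "silk" (specifically "temple silk"), modifier "orchard".
Inside "temple silk": head "silk", modifier "temple".
Inside "island shield": head "shield", modifier "island".
Putting it together: [ivory [[orchard [temple silk]] [island shield]]].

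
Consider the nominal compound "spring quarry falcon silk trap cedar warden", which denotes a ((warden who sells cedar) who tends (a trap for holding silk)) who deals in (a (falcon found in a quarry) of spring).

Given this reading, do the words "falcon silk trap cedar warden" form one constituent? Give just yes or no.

The top-level split is [spring quarry falcon] [silk trap cedar warden]; the full structure is [[spring [quarry falcon]] [[silk trap] [cedar warden]]].
"falcon silk trap cedar warden" straddles a constituent boundary, so it is not a single unit.

no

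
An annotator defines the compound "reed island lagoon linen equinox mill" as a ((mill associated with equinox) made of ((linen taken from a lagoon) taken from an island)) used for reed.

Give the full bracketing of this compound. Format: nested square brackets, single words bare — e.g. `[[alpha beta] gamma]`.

Whole compound: head "mill" (specifically "island lagoon linen equinox mill"), modifier "reed".
"island lagoon linen equinox mill" → head "mill" (specifically "equinox mill"), modifier "island lagoon linen".
"island lagoon linen" → head "linen" (specifically "lagoon linen"), modifier "island".
"lagoon linen" → head "linen", modifier "lagoon".
"equinox mill" → head "mill", modifier "equinox".
Assembled: [reed [[island [lagoon linen]] [equinox mill]]].

[reed [[island [lagoon linen]] [equinox mill]]]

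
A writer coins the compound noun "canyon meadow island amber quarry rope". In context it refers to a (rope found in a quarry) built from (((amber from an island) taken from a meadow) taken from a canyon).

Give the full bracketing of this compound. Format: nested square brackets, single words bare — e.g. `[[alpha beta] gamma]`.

[[canyon [meadow [island amber]]] [quarry rope]]

At the top level: head "rope" (specifically "quarry rope"); modifier "canyon meadow island amber".
Within "canyon meadow island amber", the head is "amber" (specifically "meadow island amber") and the modifier is "canyon".
Within "meadow island amber", the head is "amber" (specifically "island amber") and the modifier is "meadow".
Within "island amber", the head is "amber" and the modifier is "island".
Within "quarry rope", the head is "rope" and the modifier is "quarry".
Assembled: [[canyon [meadow [island amber]]] [quarry rope]].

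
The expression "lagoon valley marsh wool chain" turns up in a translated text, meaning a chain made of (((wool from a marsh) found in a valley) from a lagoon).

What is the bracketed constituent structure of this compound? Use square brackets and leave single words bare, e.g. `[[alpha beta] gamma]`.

[[lagoon [valley [marsh wool]]] chain]

Overall it is a kind of chain; the modifier is "lagoon valley marsh wool".
Inside "lagoon valley marsh wool": head "wool" (specifically "valley marsh wool"), modifier "lagoon".
Inside "valley marsh wool": head "wool" (specifically "marsh wool"), modifier "valley".
Inside "marsh wool": head "wool", modifier "marsh".
Putting it together: [[lagoon [valley [marsh wool]]] chain].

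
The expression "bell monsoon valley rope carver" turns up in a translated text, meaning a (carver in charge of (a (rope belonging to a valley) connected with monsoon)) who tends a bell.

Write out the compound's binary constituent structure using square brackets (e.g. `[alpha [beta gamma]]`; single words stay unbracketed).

Overall it is a kind of carver (specifically "monsoon valley rope carver"); the modifier is "bell".
Within "monsoon valley rope carver", the head is "carver" and the modifier is "monsoon valley rope".
Within "monsoon valley rope", the head is "rope" (specifically "valley rope") and the modifier is "monsoon".
Within "valley rope", the head is "rope" and the modifier is "valley".
Assembled: [bell [[monsoon [valley rope]] carver]].

[bell [[monsoon [valley rope]] carver]]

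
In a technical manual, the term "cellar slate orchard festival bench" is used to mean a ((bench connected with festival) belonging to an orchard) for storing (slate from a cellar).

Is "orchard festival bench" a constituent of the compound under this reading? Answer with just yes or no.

The paraphrase groups the words so that "orchard festival bench" is one unit: it corresponds to a single parenthesized sub-phrase.
The full structure is [[cellar slate] [orchard [festival bench]]], in which [orchard festival bench] is a constituent.

yes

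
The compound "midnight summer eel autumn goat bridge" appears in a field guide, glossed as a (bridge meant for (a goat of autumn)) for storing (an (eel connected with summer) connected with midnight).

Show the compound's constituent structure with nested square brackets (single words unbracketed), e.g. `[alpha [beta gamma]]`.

[[midnight [summer eel]] [[autumn goat] bridge]]

The outermost head in the paraphrase is "bridge" (specifically "autumn goat bridge"), modified by "midnight summer eel".
Within "midnight summer eel", the head is "eel" (specifically "summer eel") and the modifier is "midnight".
Within "summer eel", the head is "eel" and the modifier is "summer".
Within "autumn goat bridge", the head is "bridge" and the modifier is "autumn goat".
Within "autumn goat", the head is "goat" and the modifier is "autumn".
So the structure is [[midnight [summer eel]] [[autumn goat] bridge]].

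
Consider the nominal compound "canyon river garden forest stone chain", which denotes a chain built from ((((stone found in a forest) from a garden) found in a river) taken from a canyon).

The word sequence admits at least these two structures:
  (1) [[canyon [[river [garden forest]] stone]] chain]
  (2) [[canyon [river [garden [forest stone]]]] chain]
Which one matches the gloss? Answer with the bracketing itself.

The paraphrase's head is the "chain" part ("chain"); its modifier is "canyon river garden forest stone".
That top-level split, carried through the inner groups, gives [[canyon [river [garden [forest stone]]]] chain].

[[canyon [river [garden [forest stone]]]] chain]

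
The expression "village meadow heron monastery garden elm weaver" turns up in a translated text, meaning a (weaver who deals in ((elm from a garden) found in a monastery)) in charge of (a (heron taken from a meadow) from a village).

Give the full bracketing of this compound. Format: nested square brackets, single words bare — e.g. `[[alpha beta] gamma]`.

At the top level: head "weaver" (specifically "monastery garden elm weaver"); modifier "village meadow heron".
Inside "village meadow heron": head "heron" (specifically "meadow heron"), modifier "village".
Inside "meadow heron": head "heron", modifier "meadow".
Inside "monastery garden elm weaver": head "weaver", modifier "monastery garden elm".
Inside "monastery garden elm": head "elm" (specifically "garden elm"), modifier "monastery".
Inside "garden elm": head "elm", modifier "garden".
Assembled: [[village [meadow heron]] [[monastery [garden elm]] weaver]].

[[village [meadow heron]] [[monastery [garden elm]] weaver]]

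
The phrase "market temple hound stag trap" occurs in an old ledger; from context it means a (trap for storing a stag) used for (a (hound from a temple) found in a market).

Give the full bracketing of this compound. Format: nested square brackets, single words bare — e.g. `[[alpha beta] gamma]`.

[[market [temple hound]] [stag trap]]

The outermost head in the paraphrase is "trap" (specifically "stag trap"), modified by "market temple hound".
"market temple hound" → head "hound" (specifically "temple hound"), modifier "market".
"temple hound" → head "hound", modifier "temple".
"stag trap" → head "trap", modifier "stag".
So the structure is [[market [temple hound]] [stag trap]].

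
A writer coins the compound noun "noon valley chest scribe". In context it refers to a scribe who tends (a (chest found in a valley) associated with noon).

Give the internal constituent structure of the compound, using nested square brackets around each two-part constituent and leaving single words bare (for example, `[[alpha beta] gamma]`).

The outermost head in the paraphrase is "scribe", modified by "noon valley chest".
Within "noon valley chest", the head is "chest" (specifically "valley chest") and the modifier is "noon".
Within "valley chest", the head is "chest" and the modifier is "valley".
Putting it together: [[noon [valley chest]] scribe].

[[noon [valley chest]] scribe]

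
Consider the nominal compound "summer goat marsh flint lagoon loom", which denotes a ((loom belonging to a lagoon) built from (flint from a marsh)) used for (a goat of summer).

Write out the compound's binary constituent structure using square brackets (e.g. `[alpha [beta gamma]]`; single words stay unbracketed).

[[summer goat] [[marsh flint] [lagoon loom]]]

Overall it is a kind of loom (specifically "marsh flint lagoon loom"); the modifier is "summer goat".
Inside "summer goat": head "goat", modifier "summer".
Inside "marsh flint lagoon loom": head "loom" (specifically "lagoon loom"), modifier "marsh flint".
Inside "marsh flint": head "flint", modifier "marsh".
Inside "lagoon loom": head "loom", modifier "lagoon".
Assembled: [[summer goat] [[marsh flint] [lagoon loom]]].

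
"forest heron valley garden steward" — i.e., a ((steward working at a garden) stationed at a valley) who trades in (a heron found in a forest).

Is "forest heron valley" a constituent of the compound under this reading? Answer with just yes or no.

The top-level split is [forest heron] [valley garden steward]; the full structure is [[forest heron] [valley [garden steward]]].
"forest heron valley" straddles a constituent boundary, so it is not a single unit.

no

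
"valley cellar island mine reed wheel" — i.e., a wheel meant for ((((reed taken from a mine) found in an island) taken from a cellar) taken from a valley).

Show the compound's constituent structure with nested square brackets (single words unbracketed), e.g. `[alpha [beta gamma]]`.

[[valley [cellar [island [mine reed]]]] wheel]

Overall it is a kind of wheel; the modifier is "valley cellar island mine reed".
Inside "valley cellar island mine reed": head "reed" (specifically "cellar island mine reed"), modifier "valley".
Inside "cellar island mine reed": head "reed" (specifically "island mine reed"), modifier "cellar".
Inside "island mine reed": head "reed" (specifically "mine reed"), modifier "island".
Inside "mine reed": head "reed", modifier "mine".
Putting it together: [[valley [cellar [island [mine reed]]]] wheel].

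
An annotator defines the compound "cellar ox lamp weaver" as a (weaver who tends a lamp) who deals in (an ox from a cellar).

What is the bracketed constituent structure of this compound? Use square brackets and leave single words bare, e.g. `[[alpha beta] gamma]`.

[[cellar ox] [lamp weaver]]

At the top level: head "weaver" (specifically "lamp weaver"); modifier "cellar ox".
"cellar ox" → head "ox", modifier "cellar".
"lamp weaver" → head "weaver", modifier "lamp".
Putting it together: [[cellar ox] [lamp weaver]].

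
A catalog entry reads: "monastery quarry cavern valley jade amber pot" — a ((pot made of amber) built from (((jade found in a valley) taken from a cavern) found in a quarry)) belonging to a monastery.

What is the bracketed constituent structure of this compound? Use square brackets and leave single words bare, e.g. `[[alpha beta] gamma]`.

Overall it is a kind of pot (specifically "quarry cavern valley jade amber pot"); the modifier is "monastery".
Within "quarry cavern valley jade amber pot", the head is "pot" (specifically "amber pot") and the modifier is "quarry cavern valley jade".
Within "quarry cavern valley jade", the head is "jade" (specifically "cavern valley jade") and the modifier is "quarry".
Within "cavern valley jade", the head is "jade" (specifically "valley jade") and the modifier is "cavern".
Within "valley jade", the head is "jade" and the modifier is "valley".
Within "amber pot", the head is "pot" and the modifier is "amber".
Putting it together: [monastery [[quarry [cavern [valley jade]]] [amber pot]]].

[monastery [[quarry [cavern [valley jade]]] [amber pot]]]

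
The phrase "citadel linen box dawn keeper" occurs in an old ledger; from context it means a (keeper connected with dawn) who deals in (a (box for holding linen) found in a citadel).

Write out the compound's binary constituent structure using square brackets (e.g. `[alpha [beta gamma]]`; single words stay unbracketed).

[[citadel [linen box]] [dawn keeper]]

Whole compound: head "keeper" (specifically "dawn keeper"), modifier "citadel linen box".
Inside "citadel linen box": head "box" (specifically "linen box"), modifier "citadel".
Inside "linen box": head "box", modifier "linen".
Inside "dawn keeper": head "keeper", modifier "dawn".
Assembled: [[citadel [linen box]] [dawn keeper]].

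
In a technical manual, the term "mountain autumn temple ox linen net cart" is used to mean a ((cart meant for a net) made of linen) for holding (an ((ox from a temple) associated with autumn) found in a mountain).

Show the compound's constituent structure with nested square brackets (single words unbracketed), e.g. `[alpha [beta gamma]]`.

The outermost head in the paraphrase is "cart" (specifically "linen net cart"), modified by "mountain autumn temple ox".
"mountain autumn temple ox" → head "ox" (specifically "autumn temple ox"), modifier "mountain".
"autumn temple ox" → head "ox" (specifically "temple ox"), modifier "autumn".
"temple ox" → head "ox", modifier "temple".
"linen net cart" → head "cart" (specifically "net cart"), modifier "linen".
"net cart" → head "cart", modifier "net".
So the structure is [[mountain [autumn [temple ox]]] [linen [net cart]]].

[[mountain [autumn [temple ox]]] [linen [net cart]]]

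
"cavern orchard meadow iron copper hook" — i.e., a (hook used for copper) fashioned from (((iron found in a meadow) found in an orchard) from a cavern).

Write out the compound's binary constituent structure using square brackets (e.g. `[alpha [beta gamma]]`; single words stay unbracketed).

[[cavern [orchard [meadow iron]]] [copper hook]]

The outermost head in the paraphrase is "hook" (specifically "copper hook"), modified by "cavern orchard meadow iron".
Inside "cavern orchard meadow iron": head "iron" (specifically "orchard meadow iron"), modifier "cavern".
Inside "orchard meadow iron": head "iron" (specifically "meadow iron"), modifier "orchard".
Inside "meadow iron": head "iron", modifier "meadow".
Inside "copper hook": head "hook", modifier "copper".
So the structure is [[cavern [orchard [meadow iron]]] [copper hook]].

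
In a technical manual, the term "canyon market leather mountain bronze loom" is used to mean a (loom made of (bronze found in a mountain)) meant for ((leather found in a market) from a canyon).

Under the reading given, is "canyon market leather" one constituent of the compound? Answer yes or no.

The paraphrase groups the words so that "canyon market leather" is one unit: it corresponds to a single parenthesized sub-phrase.
The full structure is [[canyon [market leather]] [[mountain bronze] loom]], in which [canyon market leather] is a constituent.

yes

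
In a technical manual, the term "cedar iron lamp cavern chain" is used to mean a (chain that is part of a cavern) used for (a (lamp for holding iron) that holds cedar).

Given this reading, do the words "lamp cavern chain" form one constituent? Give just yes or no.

no

The top-level split is [cedar iron lamp] [cavern chain]; the full structure is [[cedar [iron lamp]] [cavern chain]].
"lamp cavern chain" straddles a constituent boundary, so it is not a single unit.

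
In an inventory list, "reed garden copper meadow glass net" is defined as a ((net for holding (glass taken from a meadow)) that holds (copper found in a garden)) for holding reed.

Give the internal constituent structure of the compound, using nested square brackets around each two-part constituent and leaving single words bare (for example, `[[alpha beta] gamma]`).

[reed [[garden copper] [[meadow glass] net]]]

Overall it is a kind of net (specifically "garden copper meadow glass net"); the modifier is "reed".
Inside "garden copper meadow glass net": head "net" (specifically "meadow glass net"), modifier "garden copper".
Inside "garden copper": head "copper", modifier "garden".
Inside "meadow glass net": head "net", modifier "meadow glass".
Inside "meadow glass": head "glass", modifier "meadow".
So the structure is [reed [[garden copper] [[meadow glass] net]]].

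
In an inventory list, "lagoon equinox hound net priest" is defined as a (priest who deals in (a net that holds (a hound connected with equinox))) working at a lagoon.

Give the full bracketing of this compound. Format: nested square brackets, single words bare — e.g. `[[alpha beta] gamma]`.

Overall it is a kind of priest (specifically "equinox hound net priest"); the modifier is "lagoon".
"equinox hound net priest" → head "priest", modifier "equinox hound net".
"equinox hound net" → head "net", modifier "equinox hound".
"equinox hound" → head "hound", modifier "equinox".
Assembled: [lagoon [[[equinox hound] net] priest]].

[lagoon [[[equinox hound] net] priest]]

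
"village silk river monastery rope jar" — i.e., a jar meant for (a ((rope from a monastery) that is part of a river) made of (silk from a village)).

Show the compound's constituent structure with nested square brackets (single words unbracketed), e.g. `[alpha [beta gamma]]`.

Whole compound: head "jar", modifier "village silk river monastery rope".
Inside "village silk river monastery rope": head "rope" (specifically "river monastery rope"), modifier "village silk".
Inside "village silk": head "silk", modifier "village".
Inside "river monastery rope": head "rope" (specifically "monastery rope"), modifier "river".
Inside "monastery rope": head "rope", modifier "monastery".
Putting it together: [[[village silk] [river [monastery rope]]] jar].

[[[village silk] [river [monastery rope]]] jar]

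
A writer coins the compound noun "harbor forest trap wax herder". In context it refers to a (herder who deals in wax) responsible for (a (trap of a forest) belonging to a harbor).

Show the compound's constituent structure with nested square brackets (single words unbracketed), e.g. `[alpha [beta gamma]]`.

[[harbor [forest trap]] [wax herder]]

The outermost head in the paraphrase is "herder" (specifically "wax herder"), modified by "harbor forest trap".
"harbor forest trap" → head "trap" (specifically "forest trap"), modifier "harbor".
"forest trap" → head "trap", modifier "forest".
"wax herder" → head "herder", modifier "wax".
Putting it together: [[harbor [forest trap]] [wax herder]].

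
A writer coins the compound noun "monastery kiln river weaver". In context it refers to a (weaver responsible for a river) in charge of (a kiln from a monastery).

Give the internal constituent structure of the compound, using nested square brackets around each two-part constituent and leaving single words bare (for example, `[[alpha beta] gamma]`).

Whole compound: head "weaver" (specifically "river weaver"), modifier "monastery kiln".
Within "monastery kiln", the head is "kiln" and the modifier is "monastery".
Within "river weaver", the head is "weaver" and the modifier is "river".
Putting it together: [[monastery kiln] [river weaver]].

[[monastery kiln] [river weaver]]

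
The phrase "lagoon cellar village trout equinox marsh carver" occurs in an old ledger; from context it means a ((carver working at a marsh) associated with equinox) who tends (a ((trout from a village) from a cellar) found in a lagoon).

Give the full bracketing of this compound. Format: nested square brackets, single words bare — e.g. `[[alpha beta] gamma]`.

[[lagoon [cellar [village trout]]] [equinox [marsh carver]]]

Whole compound: head "carver" (specifically "equinox marsh carver"), modifier "lagoon cellar village trout".
Inside "lagoon cellar village trout": head "trout" (specifically "cellar village trout"), modifier "lagoon".
Inside "cellar village trout": head "trout" (specifically "village trout"), modifier "cellar".
Inside "village trout": head "trout", modifier "village".
Inside "equinox marsh carver": head "carver" (specifically "marsh carver"), modifier "equinox".
Inside "marsh carver": head "carver", modifier "marsh".
So the structure is [[lagoon [cellar [village trout]]] [equinox [marsh carver]]].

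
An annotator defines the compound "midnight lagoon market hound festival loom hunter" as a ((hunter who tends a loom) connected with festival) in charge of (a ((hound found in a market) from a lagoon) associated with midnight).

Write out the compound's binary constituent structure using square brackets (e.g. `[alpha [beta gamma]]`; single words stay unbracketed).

Overall it is a kind of hunter (specifically "festival loom hunter"); the modifier is "midnight lagoon market hound".
"midnight lagoon market hound" → head "hound" (specifically "lagoon market hound"), modifier "midnight".
"lagoon market hound" → head "hound" (specifically "market hound"), modifier "lagoon".
"market hound" → head "hound", modifier "market".
"festival loom hunter" → head "hunter" (specifically "loom hunter"), modifier "festival".
"loom hunter" → head "hunter", modifier "loom".
So the structure is [[midnight [lagoon [market hound]]] [festival [loom hunter]]].

[[midnight [lagoon [market hound]]] [festival [loom hunter]]]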